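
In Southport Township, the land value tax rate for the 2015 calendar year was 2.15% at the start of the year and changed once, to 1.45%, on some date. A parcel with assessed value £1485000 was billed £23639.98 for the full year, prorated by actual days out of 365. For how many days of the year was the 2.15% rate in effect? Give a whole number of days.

74 days

Let d = days at the first rate; then 365 − d days at the second rate.
£1485000 × [2.15%·d + 1.45%·(365−d)] / 365 = £23639.98
Solving gives d = 74, so the new rate took effect on 16 Mar 2015.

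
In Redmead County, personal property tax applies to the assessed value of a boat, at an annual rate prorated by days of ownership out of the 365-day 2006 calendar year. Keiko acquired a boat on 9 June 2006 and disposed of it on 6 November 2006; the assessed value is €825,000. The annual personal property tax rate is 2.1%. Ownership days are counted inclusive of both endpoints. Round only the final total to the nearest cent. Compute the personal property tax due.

Days held (9 June – 6 November 2006): 151 out of 365
Tax = €825,000 × 2.1% × 151/365 = €7,167.3288

€7,167.33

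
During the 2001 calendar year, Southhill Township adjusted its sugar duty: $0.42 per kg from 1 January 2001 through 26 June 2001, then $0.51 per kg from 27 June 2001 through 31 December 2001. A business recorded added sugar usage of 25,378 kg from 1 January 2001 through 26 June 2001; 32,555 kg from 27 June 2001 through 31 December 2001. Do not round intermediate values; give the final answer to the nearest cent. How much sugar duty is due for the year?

1 January – 26 June 2001: 25,378 kg at $0.42/kg → $10658.76
27 June – 31 December 2001: 32,555 kg at $0.51/kg → $16603.05

$27261.81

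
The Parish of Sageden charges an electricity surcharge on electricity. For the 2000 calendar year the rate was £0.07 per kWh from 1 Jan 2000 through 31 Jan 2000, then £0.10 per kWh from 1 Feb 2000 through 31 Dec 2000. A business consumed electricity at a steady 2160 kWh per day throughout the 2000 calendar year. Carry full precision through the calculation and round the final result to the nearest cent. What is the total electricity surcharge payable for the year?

1 Jan – 31 Jan 2000: 31 days × 2160 kWh/day = 66,960 kWh at £0.07/kWh → £4,687.20
1 Feb – 31 Dec 2000: 335 days × 2160 kWh/day = 723,600 kWh at £0.10/kWh → £72,360.00

£77,047.20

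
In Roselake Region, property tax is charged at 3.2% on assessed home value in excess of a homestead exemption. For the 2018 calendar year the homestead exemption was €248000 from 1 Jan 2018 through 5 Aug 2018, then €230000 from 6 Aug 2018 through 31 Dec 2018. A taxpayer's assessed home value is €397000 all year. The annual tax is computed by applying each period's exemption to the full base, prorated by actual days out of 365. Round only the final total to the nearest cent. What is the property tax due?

1 Jan – 5 Aug 2018: 217 days, exemption €248000 → (€397000 − €248000) × 3.2% × 217/365 = €2834.6740
6 Aug – 31 Dec 2018: 148 days, exemption €230000 → (€397000 − €230000) × 3.2% × 148/365 = €2166.8822
Total = €5001.5562

€5001.56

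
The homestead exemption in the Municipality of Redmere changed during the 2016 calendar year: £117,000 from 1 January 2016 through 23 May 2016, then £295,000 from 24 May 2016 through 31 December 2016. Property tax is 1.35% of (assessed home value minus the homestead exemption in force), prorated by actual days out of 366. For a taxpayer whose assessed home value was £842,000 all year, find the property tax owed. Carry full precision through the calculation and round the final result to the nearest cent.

£8,329.94

1 January – 23 May 2016: 144 days, exemption £117,000 → (£842,000 − £117,000) × 1.35% × 144/366 = £3,850.8197
24 May – 31 December 2016: 222 days, exemption £295,000 → (£842,000 − £295,000) × 1.35% × 222/366 = £4,479.1230
Total = £8,329.9426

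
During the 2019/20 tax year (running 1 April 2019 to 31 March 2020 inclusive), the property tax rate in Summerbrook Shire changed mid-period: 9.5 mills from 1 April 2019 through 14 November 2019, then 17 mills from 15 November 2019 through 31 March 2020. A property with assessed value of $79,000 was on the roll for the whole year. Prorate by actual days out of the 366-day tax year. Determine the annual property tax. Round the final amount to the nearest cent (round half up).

1 April – 14 November 2019: 228 days at 9.5 mills → $79,000 × 0.95% × 228/366 = $467.5246
15 November 2019 – 31 March 2020: 138 days at 17 mills → $79,000 × 1.7% × 138/366 = $506.3770
Total = $973.9016

$973.90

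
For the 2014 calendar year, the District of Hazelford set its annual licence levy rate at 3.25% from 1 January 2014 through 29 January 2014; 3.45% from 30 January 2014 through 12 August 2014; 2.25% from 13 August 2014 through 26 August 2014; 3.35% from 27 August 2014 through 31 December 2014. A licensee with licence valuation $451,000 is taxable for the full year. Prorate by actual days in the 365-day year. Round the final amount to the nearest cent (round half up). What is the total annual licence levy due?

$15,123.33

1 January – 29 January 2014: 29 days at 3.25% → $451,000 × 3.25% × 29/365 = $1,164.5685
30 January – 12 August 2014: 195 days at 3.45% → $451,000 × 3.45% × 195/365 = $8,312.6096
13 August – 26 August 2014: 14 days at 2.25% → $451,000 × 2.25% × 14/365 = $389.2192
27 August – 31 December 2014: 127 days at 3.35% → $451,000 × 3.35% × 127/365 = $5,256.9301
Total = $15,123.3274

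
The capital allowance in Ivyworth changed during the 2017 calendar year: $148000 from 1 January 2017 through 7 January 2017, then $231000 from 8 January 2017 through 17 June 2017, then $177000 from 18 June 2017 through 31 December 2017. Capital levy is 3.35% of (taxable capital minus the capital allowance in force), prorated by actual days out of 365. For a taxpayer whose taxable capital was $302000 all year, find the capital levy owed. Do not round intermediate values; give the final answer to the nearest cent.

1 January – 7 January 2017: 7 days, exemption $148000 → ($302000 − $148000) × 3.35% × 7/365 = $98.9397
8 January – 17 June 2017: 161 days, exemption $231000 → ($302000 − $231000) × 3.35% × 161/365 = $1049.1466
18 June – 31 December 2017: 197 days, exemption $177000 → ($302000 − $177000) × 3.35% × 197/365 = $2260.1027
Total = $3408.1890

$3408.19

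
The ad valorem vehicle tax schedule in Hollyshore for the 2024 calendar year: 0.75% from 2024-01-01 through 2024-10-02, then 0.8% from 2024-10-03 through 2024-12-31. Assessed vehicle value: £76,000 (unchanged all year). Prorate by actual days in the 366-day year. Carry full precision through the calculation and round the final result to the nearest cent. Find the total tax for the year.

2024-01-01 to 2024-10-02: 276 days at 0.75% → £76,000 × 0.75% × 276/366 = £429.8361
2024-10-03 to 2024-12-31: 90 days at 0.8% → £76,000 × 0.8% × 90/366 = £149.5082
Total = £579.3443

£579.34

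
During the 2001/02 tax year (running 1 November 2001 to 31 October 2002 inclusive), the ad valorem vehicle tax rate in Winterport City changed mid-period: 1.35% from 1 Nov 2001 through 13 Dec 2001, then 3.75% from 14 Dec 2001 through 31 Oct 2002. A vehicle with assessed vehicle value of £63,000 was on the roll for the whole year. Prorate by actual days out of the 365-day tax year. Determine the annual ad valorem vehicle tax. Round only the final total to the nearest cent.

1 Nov – 13 Dec 2001: 43 days at 1.35% → £63,000 × 1.35% × 43/365 = £100.1959
14 Dec 2001 – 31 Oct 2002: 322 days at 3.75% → £63,000 × 3.75% × 322/365 = £2,084.1781
Total = £2,184.3740

£2,184.37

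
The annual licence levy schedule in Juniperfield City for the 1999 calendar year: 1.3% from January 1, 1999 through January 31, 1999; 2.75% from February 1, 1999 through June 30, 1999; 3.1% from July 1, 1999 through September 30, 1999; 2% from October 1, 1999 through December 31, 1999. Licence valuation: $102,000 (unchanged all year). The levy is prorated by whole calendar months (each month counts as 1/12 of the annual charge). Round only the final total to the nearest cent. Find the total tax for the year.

$2,579.75

January 1 – January 31, 1999: 1 month at 1.3% → $102,000 × 1.3% × 1/12 = $110.5000
February 1 – June 30, 1999: 5 months at 2.75% → $102,000 × 2.75% × 5/12 = $1,168.7500
July 1 – September 30, 1999: 3 months at 3.1% → $102,000 × 3.1% × 3/12 = $790.5000
October 1 – December 31, 1999: 3 months at 2% → $102,000 × 2% × 3/12 = $510.0000
Total = $2,579.7500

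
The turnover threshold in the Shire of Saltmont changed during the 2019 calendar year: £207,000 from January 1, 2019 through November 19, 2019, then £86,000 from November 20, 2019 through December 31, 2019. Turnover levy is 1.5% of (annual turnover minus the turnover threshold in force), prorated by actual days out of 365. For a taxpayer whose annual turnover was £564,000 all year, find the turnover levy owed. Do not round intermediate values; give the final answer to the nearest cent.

£5,563.85

January 1 – November 19, 2019: 323 days, exemption £207,000 → (£564,000 − £207,000) × 1.5% × 323/365 = £4,738.8082
November 20 – December 31, 2019: 42 days, exemption £86,000 → (£564,000 − £86,000) × 1.5% × 42/365 = £825.0411
Total = £5,563.8493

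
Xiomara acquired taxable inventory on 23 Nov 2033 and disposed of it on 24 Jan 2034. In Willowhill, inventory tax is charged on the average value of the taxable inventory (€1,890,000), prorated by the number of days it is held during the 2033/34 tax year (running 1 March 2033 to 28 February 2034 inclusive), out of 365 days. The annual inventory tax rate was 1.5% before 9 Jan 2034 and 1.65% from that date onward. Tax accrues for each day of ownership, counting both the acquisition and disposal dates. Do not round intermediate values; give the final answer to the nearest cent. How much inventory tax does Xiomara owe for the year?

€5,017.56

23 Nov 2033 – 8 Jan 2034: 47 days at 1.5% → €1,890,000 × 1.5% × 47/365 = €3,650.5479
9 Jan – 24 Jan 2034: 16 days at 1.65% → €1,890,000 × 1.65% × 16/365 = €1,367.0137
Total = €5,017.5616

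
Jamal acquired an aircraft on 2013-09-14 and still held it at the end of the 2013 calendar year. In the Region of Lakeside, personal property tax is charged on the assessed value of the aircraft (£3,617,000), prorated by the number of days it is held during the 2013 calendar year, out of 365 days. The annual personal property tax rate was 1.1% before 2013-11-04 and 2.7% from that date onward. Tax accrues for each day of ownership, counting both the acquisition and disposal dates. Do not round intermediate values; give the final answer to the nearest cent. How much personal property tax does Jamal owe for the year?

2013-09-14 to 2013-11-03: 51 days at 1.1% → £3,617,000 × 1.1% × 51/365 = £5,559.2795
2013-11-04 to 2013-12-31: 58 days at 2.7% → £3,617,000 × 2.7% × 58/365 = £15,518.4164
Total = £21,077.6959

£21,077.70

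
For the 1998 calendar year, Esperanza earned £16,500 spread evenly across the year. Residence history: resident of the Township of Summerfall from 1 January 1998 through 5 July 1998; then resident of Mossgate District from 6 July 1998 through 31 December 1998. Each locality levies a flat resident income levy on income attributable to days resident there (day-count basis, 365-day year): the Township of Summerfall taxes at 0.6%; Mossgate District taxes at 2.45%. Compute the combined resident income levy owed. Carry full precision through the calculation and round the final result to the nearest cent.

£248.70

The Township of Summerfall, 1 January – 5 July 1998: 186 days → £16,500 × 0.6% × 186/365 = £50.4493
Mossgate District, 6 July – 31 December 1998: 179 days → £16,500 × 2.45% × 179/365 = £198.2486
Total = £248.6979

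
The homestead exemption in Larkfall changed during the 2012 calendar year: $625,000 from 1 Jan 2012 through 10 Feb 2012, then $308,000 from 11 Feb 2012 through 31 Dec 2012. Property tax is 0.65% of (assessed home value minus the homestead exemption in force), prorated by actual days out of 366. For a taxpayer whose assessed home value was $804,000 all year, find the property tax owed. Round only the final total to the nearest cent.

$2,993.18

1 Jan – 10 Feb 2012: 41 days, exemption $625,000 → ($804,000 − $625,000) × 0.65% × 41/366 = $130.3374
11 Feb – 31 Dec 2012: 325 days, exemption $308,000 → ($804,000 − $308,000) × 0.65% × 325/366 = $2,862.8415
Total = $2,993.1790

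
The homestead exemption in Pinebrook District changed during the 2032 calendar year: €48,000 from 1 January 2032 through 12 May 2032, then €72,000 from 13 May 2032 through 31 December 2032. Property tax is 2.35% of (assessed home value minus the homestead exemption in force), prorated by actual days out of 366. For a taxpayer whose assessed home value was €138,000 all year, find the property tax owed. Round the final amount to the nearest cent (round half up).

€1,755.95

1 January – 12 May 2032: 133 days, exemption €48,000 → (€138,000 − €48,000) × 2.35% × 133/366 = €768.5656
13 May – 31 December 2032: 233 days, exemption €72,000 → (€138,000 − €72,000) × 2.35% × 233/366 = €987.3852
Total = €1,755.9508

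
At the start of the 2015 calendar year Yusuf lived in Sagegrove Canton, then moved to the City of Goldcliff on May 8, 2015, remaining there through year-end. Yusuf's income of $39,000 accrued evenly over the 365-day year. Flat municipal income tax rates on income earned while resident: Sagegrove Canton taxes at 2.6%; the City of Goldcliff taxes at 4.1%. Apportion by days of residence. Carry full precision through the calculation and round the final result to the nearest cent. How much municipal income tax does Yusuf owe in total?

$1,395.45

Sagegrove Canton, January 1 – May 7, 2015: 127 days → $39,000 × 2.6% × 127/365 = $352.8164
The City of Goldcliff, May 8 – December 31, 2015: 238 days → $39,000 × 4.1% × 238/365 = $1,042.6356
Total = $1,395.4521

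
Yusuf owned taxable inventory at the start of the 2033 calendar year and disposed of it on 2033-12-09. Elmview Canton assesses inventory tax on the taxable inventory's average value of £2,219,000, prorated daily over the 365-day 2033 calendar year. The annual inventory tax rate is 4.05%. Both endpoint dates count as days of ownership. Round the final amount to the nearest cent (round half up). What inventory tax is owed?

£84,452.71

Days held (2033-01-01 to 2033-12-09): 343 out of 365
Tax = £2,219,000 × 4.05% × 343/365 = £84,452.7082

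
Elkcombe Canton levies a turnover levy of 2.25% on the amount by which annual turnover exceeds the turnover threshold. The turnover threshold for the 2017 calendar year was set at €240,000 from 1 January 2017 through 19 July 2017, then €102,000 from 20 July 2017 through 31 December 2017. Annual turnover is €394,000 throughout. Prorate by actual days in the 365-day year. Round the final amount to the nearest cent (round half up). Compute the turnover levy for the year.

€4,868.63

1 January – 19 July 2017: 200 days, exemption €240,000 → (€394,000 − €240,000) × 2.25% × 200/365 = €1,898.6301
20 July – 31 December 2017: 165 days, exemption €102,000 → (€394,000 − €102,000) × 2.25% × 165/365 = €2,970.0000
Total = €4,868.6301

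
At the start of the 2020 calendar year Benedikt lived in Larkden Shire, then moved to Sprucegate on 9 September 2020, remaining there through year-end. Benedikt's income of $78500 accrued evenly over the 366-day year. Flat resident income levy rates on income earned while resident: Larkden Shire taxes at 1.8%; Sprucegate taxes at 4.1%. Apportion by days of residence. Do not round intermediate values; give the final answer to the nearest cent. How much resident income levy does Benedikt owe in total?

$1975.37

Larkden Shire, 1 January – 8 September 2020: 252 days → $78500 × 1.8% × 252/366 = $972.8852
Sprucegate, 9 September – 31 December 2020: 114 days → $78500 × 4.1% × 114/366 = $1002.4836
Total = $1975.3689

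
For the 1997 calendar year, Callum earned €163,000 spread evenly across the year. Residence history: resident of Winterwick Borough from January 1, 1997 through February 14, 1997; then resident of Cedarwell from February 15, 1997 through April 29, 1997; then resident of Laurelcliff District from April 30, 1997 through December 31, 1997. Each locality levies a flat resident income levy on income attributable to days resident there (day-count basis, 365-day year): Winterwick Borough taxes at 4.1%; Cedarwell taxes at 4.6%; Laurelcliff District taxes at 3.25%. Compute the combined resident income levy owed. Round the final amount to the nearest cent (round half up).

€5,914.44

Winterwick Borough, January 1 – February 14, 1997: 45 days → €163,000 × 4.1% × 45/365 = €823.9315
Cedarwell, February 15 – April 29, 1997: 74 days → €163,000 × 4.6% × 74/365 = €1,520.1425
Laurelcliff District, April 30 – December 31, 1997: 246 days → €163,000 × 3.25% × 246/365 = €3,570.3699
Total = €5,914.4438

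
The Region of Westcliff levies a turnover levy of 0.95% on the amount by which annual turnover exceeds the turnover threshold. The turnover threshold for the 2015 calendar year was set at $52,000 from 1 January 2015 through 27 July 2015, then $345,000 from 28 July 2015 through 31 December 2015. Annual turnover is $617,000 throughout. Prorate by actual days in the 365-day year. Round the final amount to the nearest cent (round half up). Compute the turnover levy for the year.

$4,170.21

1 January – 27 July 2015: 208 days, exemption $52,000 → ($617,000 − $52,000) × 0.95% × 208/365 = $3,058.7397
28 July – 31 December 2015: 157 days, exemption $345,000 → ($617,000 − $345,000) × 0.95% × 157/365 = $1,111.4740
Total = $4,170.2137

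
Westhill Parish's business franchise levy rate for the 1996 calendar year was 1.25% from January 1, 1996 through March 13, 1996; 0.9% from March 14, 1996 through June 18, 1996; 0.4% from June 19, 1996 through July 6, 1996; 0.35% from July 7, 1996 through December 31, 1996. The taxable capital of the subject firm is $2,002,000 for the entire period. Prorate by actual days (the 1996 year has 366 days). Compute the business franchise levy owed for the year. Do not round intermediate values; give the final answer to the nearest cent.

$13,568.20

January 1 – March 13, 1996: 73 days at 1.25% → $2,002,000 × 1.25% × 73/366 = $4,991.3251
March 14 – June 18, 1996: 97 days at 0.9% → $2,002,000 × 0.9% × 97/366 = $4,775.2623
June 19 – July 6, 1996: 18 days at 0.4% → $2,002,000 × 0.4% × 18/366 = $393.8361
July 7 – December 31, 1996: 178 days at 0.35% → $2,002,000 × 0.35% × 178/366 = $3,407.7760
Total = $13,568.1995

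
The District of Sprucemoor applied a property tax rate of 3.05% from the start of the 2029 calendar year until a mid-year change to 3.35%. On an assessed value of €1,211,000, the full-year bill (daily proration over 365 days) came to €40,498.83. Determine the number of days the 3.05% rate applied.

Let d = days at the first rate; then 365 − d days at the second rate.
€1,211,000 × [3.05%·d + 3.35%·(365−d)] / 365 = €40,498.83
Solving gives d = 7, so the new rate took effect on January 8, 2029.

7 days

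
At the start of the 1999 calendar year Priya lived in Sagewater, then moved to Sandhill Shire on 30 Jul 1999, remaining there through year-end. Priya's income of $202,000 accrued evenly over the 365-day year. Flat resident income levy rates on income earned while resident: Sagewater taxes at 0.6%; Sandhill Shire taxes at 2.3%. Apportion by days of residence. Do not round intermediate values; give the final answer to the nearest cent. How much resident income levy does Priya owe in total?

$2,670.27

Sagewater, 1 Jan – 29 Jul 1999: 210 days → $202,000 × 0.6% × 210/365 = $697.3151
Sandhill Shire, 30 Jul – 31 Dec 1999: 155 days → $202,000 × 2.3% × 155/365 = $1,972.9589
Total = $2,670.2740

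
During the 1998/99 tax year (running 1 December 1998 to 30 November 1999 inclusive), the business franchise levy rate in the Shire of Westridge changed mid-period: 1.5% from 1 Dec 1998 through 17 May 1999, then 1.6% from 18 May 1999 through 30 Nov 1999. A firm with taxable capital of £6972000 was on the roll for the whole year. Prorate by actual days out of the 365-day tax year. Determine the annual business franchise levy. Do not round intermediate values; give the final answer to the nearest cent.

1 Dec 1998 – 17 May 1999: 168 days at 1.5% → £6972000 × 1.5% × 168/365 = £48135.4521
18 May – 30 Nov 1999: 197 days at 1.6% → £6972000 × 1.6% × 197/365 = £60207.5178
Total = £108342.9699

£108342.97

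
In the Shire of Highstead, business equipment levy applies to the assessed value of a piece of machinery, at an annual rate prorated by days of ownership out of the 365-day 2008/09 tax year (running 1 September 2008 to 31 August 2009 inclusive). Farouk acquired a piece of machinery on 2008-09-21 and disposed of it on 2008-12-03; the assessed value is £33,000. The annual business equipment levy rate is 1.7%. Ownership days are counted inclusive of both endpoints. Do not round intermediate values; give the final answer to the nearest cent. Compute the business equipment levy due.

£113.74

Days held (2008-09-21 to 2008-12-03): 74 out of 365
Tax = £33,000 × 1.7% × 74/365 = £113.7370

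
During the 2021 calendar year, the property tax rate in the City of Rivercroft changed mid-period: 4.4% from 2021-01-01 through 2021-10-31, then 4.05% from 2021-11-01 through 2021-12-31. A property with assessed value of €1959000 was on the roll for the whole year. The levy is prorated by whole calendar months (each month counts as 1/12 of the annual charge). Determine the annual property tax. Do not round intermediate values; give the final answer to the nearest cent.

€85053.25

2021-01-01 to 2021-10-31: 10 months at 4.4% → €1959000 × 4.4% × 10/12 = €71830.0000
2021-11-01 to 2021-12-31: 2 months at 4.05% → €1959000 × 4.05% × 2/12 = €13223.2500
Total = €85053.2500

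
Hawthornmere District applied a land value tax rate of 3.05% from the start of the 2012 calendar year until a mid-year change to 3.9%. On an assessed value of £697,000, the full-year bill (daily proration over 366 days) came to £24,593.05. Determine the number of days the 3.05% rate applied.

160 days

Let d = days at the first rate; then 366 − d days at the second rate.
£697,000 × [3.05%·d + 3.9%·(366−d)] / 366 = £24,593.05
Solving gives d = 160, so the new rate took effect on 9 Jun 2012.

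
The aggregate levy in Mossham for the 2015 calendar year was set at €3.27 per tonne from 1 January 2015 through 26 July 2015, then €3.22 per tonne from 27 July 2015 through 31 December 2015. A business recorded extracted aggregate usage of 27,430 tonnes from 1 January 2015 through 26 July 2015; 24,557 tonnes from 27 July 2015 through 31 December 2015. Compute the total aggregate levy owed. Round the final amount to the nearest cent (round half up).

1 January – 26 July 2015: 27,430 tonnes at €3.27/tonne → €89,696.10
27 July – 31 December 2015: 24,557 tonnes at €3.22/tonne → €79,073.54

€168,769.64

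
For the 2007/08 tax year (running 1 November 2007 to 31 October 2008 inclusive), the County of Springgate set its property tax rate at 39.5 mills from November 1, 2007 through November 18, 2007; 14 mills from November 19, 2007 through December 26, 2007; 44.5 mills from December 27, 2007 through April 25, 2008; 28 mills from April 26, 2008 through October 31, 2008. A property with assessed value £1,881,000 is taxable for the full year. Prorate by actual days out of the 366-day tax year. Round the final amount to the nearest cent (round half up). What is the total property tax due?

November 1 – November 18, 2007: 18 days at 39.5 mills → £1,881,000 × 3.95% × 18/366 = £3,654.0738
November 19 – December 26, 2007: 38 days at 14 mills → £1,881,000 × 1.4% × 38/366 = £2,734.1311
December 27, 2007 – April 25, 2008: 121 days at 44.5 mills → £1,881,000 × 4.45% × 121/366 = £27,672.7992
April 26 – October 31, 2008: 189 days at 28 mills → £1,881,000 × 2.8% × 189/366 = £27,197.4098
Total = £61,258.4139

£61,258.41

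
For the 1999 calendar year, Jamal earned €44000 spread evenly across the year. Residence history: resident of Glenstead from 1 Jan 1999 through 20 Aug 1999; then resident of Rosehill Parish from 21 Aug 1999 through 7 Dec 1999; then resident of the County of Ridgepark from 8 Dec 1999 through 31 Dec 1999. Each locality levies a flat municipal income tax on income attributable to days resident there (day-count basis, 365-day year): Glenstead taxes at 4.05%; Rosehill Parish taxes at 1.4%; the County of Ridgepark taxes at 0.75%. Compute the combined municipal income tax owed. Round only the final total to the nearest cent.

Glenstead, 1 Jan – 20 Aug 1999: 232 days → €44000 × 4.05% × 232/365 = €1132.6685
Rosehill Parish, 21 Aug – 7 Dec 1999: 109 days → €44000 × 1.4% × 109/365 = €183.9562
The County of Ridgepark, 8 Dec – 31 Dec 1999: 24 days → €44000 × 0.75% × 24/365 = €21.6986
Total = €1338.3233

€1338.32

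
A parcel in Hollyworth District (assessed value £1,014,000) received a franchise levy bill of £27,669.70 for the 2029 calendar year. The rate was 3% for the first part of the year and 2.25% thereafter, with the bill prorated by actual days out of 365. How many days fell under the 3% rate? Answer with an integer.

233 days

Let d = days at the first rate; then 365 − d days at the second rate.
£1,014,000 × [3%·d + 2.25%·(365−d)] / 365 = £27,669.70
Solving gives d = 233, so the new rate took effect on 22 August 2029.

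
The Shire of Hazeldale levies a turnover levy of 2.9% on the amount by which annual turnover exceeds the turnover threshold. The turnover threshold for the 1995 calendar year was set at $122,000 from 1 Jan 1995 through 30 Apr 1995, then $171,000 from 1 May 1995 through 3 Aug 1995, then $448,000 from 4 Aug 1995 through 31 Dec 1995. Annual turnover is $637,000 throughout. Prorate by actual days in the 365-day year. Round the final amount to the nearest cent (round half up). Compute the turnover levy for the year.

$10,679.95

1 Jan – 30 Apr 1995: 120 days, exemption $122,000 → ($637,000 − $122,000) × 2.9% × 120/365 = $4,910.1370
1 May – 3 Aug 1995: 95 days, exemption $171,000 → ($637,000 − $171,000) × 2.9% × 95/365 = $3,517.3425
4 Aug – 31 Dec 1995: 150 days, exemption $448,000 → ($637,000 − $448,000) × 2.9% × 150/365 = $2,252.4658
Total = $10,679.9452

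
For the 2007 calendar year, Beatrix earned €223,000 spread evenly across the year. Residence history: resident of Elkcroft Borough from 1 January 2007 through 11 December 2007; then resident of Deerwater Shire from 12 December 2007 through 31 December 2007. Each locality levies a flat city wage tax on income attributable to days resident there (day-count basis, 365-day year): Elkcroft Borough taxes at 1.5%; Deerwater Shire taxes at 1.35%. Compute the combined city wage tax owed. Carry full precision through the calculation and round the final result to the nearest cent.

Elkcroft Borough, 1 January – 11 December 2007: 345 days → €223,000 × 1.5% × 345/365 = €3,161.7123
Deerwater Shire, 12 December – 31 December 2007: 20 days → €223,000 × 1.35% × 20/365 = €164.9589
Total = €3,326.6712

€3,326.67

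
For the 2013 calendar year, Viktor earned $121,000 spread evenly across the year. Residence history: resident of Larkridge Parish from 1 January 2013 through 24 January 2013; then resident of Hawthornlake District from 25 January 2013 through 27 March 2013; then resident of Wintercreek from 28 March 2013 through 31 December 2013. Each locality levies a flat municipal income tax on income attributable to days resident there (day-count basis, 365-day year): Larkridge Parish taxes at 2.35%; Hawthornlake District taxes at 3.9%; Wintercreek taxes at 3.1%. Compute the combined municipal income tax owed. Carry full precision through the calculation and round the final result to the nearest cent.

Larkridge Parish, 1 January – 24 January 2013: 24 days → $121,000 × 2.35% × 24/365 = $186.9699
Hawthornlake District, 25 January – 27 March 2013: 62 days → $121,000 × 3.9% × 62/365 = $801.5836
Wintercreek, 28 March – 31 December 2013: 279 days → $121,000 × 3.1% × 279/365 = $2,867.2027
Total = $3,855.7562

$3,855.76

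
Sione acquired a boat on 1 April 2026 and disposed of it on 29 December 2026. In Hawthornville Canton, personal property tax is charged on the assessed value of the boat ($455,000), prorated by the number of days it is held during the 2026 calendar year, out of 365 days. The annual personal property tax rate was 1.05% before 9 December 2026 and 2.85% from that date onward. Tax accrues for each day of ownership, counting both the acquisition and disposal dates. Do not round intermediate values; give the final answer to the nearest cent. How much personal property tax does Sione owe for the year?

1 April – 8 December 2026: 252 days at 1.05% → $455,000 × 1.05% × 252/365 = $3,298.4384
9 December – 29 December 2026: 21 days at 2.85% → $455,000 × 2.85% × 21/365 = $746.0753
Total = $4,044.5137

$4,044.51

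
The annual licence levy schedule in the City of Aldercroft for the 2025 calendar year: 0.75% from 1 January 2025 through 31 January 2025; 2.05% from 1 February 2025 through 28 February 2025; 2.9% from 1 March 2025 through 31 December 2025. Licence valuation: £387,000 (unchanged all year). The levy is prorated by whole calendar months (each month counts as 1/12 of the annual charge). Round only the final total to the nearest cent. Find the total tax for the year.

1 January – 31 January 2025: 1 month at 0.75% → £387,000 × 0.75% × 1/12 = £241.8750
1 February – 28 February 2025: 1 month at 2.05% → £387,000 × 2.05% × 1/12 = £661.1250
1 March – 31 December 2025: 10 months at 2.9% → £387,000 × 2.9% × 10/12 = £9,352.5000
Total = £10,255.5000

£10,255.50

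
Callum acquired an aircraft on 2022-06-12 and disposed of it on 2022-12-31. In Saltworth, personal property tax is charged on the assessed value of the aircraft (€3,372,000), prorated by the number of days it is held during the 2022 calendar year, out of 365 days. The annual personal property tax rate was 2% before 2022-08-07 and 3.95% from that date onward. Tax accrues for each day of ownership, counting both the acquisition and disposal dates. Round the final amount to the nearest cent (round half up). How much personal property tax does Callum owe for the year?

2022-06-12 to 2022-08-06: 56 days at 2% → €3,372,000 × 2% × 56/365 = €10,346.9589
2022-08-07 to 2022-12-31: 147 days at 3.95% → €3,372,000 × 3.95% × 147/365 = €53,642.5151
Total = €63,989.4740

€63,989.47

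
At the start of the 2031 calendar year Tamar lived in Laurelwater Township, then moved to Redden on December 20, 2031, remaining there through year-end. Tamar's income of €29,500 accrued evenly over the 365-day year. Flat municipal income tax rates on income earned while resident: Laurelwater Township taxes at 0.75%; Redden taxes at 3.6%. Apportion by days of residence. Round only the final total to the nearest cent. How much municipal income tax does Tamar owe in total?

Laurelwater Township, January 1 – December 19, 2031: 353 days → €29,500 × 0.75% × 353/365 = €213.9760
Redden, December 20 – December 31, 2031: 12 days → €29,500 × 3.6% × 12/365 = €34.9151
Total = €248.8911

€248.89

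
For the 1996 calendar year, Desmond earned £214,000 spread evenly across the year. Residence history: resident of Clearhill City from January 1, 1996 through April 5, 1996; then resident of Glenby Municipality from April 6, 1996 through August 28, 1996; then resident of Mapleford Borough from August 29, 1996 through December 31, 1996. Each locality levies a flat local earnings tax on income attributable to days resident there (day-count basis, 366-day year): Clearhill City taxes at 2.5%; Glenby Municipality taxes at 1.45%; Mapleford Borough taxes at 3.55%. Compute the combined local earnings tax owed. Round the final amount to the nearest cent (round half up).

Clearhill City, January 1 – April 5, 1996: 96 days → £214,000 × 2.5% × 96/366 = £1,403.2787
Glenby Municipality, April 6 – August 28, 1996: 145 days → £214,000 × 1.45% × 145/366 = £1,229.3306
Mapleford Borough, August 29 – December 31, 1996: 125 days → £214,000 × 3.55% × 125/366 = £2,594.6038
Total = £5,227.2131

£5,227.21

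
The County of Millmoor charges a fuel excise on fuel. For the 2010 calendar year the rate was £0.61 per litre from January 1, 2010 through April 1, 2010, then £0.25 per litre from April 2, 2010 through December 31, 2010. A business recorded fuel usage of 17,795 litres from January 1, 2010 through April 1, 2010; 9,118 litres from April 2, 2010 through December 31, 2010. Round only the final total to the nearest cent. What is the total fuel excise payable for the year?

January 1 – April 1, 2010: 17,795 litres at £0.61/litre → £10854.95
April 2 – December 31, 2010: 9,118 litres at £0.25/litre → £2279.50

£13134.45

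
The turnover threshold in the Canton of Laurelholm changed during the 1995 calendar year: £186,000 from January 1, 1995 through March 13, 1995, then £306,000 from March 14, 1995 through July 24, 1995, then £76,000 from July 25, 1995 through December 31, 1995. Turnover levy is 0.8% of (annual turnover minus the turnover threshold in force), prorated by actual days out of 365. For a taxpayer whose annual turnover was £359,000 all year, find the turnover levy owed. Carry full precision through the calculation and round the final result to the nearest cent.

January 1 – March 13, 1995: 72 days, exemption £186,000 → (£359,000 − £186,000) × 0.8% × 72/365 = £273.0082
March 14 – July 24, 1995: 133 days, exemption £306,000 → (£359,000 − £306,000) × 0.8% × 133/365 = £154.4986
July 25 – December 31, 1995: 160 days, exemption £76,000 → (£359,000 − £76,000) × 0.8% × 160/365 = £992.4384
Total = £1,419.9452

£1,419.95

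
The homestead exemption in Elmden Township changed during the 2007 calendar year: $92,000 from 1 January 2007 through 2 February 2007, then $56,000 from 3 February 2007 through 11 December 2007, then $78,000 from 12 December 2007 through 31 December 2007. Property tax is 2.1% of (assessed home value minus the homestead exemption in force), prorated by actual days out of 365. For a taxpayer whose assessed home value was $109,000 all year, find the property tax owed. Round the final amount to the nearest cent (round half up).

$1,019.33

1 January – 2 February 2007: 33 days, exemption $92,000 → ($109,000 − $92,000) × 2.1% × 33/365 = $32.2767
3 February – 11 December 2007: 312 days, exemption $56,000 → ($109,000 − $56,000) × 2.1% × 312/365 = $951.3863
12 December – 31 December 2007: 20 days, exemption $78,000 → ($109,000 − $78,000) × 2.1% × 20/365 = $35.6712
Total = $1,019.3342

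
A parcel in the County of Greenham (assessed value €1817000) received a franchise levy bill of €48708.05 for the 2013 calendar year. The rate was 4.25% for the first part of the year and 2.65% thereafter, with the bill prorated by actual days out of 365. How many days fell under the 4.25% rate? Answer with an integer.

Let d = days at the first rate; then 365 − d days at the second rate.
€1817000 × [4.25%·d + 2.65%·(365−d)] / 365 = €48708.05
Solving gives d = 7, so the new rate took effect on 8 Jan 2013.

7 days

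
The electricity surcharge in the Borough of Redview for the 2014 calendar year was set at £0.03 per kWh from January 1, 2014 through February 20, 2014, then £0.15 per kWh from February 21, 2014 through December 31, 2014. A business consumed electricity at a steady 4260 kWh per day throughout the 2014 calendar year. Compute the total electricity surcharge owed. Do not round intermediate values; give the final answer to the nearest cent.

January 1 – February 20, 2014: 51 days × 4260 kWh/day = 217,260 kWh at £0.03/kWh → £6,517.80
February 21 – December 31, 2014: 314 days × 4260 kWh/day = 1,337,640 kWh at £0.15/kWh → £200,646.00

£207,163.80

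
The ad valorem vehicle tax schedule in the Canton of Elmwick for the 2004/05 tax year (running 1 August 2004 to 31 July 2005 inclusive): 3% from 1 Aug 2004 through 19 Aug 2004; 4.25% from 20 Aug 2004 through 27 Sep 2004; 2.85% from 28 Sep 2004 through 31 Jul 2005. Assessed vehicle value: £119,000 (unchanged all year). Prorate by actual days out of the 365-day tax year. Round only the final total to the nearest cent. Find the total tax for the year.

£3,578.80

1 Aug – 19 Aug 2004: 19 days at 3% → £119,000 × 3% × 19/365 = £185.8356
20 Aug – 27 Sep 2004: 39 days at 4.25% → £119,000 × 4.25% × 39/365 = £540.3904
28 Sep 2004 – 31 Jul 2005: 307 days at 2.85% → £119,000 × 2.85% × 307/365 = £2,852.5767
Total = £3,578.8027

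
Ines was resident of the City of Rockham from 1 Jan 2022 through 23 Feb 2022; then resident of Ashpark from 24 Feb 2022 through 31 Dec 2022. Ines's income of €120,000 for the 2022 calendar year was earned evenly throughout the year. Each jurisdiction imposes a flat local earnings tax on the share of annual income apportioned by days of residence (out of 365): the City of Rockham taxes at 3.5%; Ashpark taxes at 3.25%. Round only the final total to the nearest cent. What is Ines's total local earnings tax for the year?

The City of Rockham, 1 Jan – 23 Feb 2022: 54 days → €120,000 × 3.5% × 54/365 = €621.3699
Ashpark, 24 Feb – 31 Dec 2022: 311 days → €120,000 × 3.25% × 311/365 = €3,323.0137
Total = €3,944.3836

€3,944.38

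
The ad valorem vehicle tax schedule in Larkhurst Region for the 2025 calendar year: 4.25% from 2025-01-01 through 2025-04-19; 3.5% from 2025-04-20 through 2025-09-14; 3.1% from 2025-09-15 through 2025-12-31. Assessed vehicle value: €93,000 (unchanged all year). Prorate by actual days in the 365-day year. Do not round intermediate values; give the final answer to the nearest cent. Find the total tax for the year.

2025-01-01 to 2025-04-19: 109 days at 4.25% → €93,000 × 4.25% × 109/365 = €1,180.3356
2025-04-20 to 2025-09-14: 148 days at 3.5% → €93,000 × 3.5% × 148/365 = €1,319.8356
2025-09-15 to 2025-12-31: 108 days at 3.1% → €93,000 × 3.1% × 108/365 = €853.0521
Total = €3,353.2233

€3,353.22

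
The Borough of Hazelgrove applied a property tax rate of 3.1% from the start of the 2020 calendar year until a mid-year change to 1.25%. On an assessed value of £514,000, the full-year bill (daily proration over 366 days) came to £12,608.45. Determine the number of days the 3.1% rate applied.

238 days

Let d = days at the first rate; then 366 − d days at the second rate.
£514,000 × [3.1%·d + 1.25%·(366−d)] / 366 = £12,608.45
Solving gives d = 238, so the new rate took effect on 26 Aug 2020.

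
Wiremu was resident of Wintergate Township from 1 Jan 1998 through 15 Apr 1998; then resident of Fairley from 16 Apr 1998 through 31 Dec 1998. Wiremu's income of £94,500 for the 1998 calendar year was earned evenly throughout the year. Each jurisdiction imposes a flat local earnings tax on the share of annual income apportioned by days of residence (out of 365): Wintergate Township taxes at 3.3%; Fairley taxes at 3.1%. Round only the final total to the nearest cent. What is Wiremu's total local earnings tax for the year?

Wintergate Township, 1 Jan – 15 Apr 1998: 105 days → £94,500 × 3.3% × 105/365 = £897.1027
Fairley, 16 Apr – 31 Dec 1998: 260 days → £94,500 × 3.1% × 260/365 = £2,086.7671
Total = £2,983.8699

£2,983.87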